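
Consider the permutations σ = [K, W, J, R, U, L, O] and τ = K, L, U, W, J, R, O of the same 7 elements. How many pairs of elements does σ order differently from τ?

7

Assign each item its position (1..7) in the first ordering, then rewrite the second ordering as that position sequence:
positions: K→1, W→2, J→3, R→4, U→5, L→6, O→7
second ordering as positions: [1, 6, 5, 2, 3, 4, 7]
Discordant pairs = inversions in this position sequence.
1: 0
6: 5, 2, 3, 4 → 4
5: 2, 3, 4 → 3
2: 0
3: 0
4: 0
7: 0
Total: 0 + 4 + 3 + 0 + 0 + 0 + 0 = 7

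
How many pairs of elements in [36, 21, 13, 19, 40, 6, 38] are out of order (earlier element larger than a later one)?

Listing every pair i<j with a[i]>a[j] (using 1-based positions):
(1,2): 36 > 21
(1,3): 36 > 13
(1,4): 36 > 19
(1,6): 36 > 6
(2,3): 21 > 13
(2,4): 21 > 19
(2,6): 21 > 6
(3,6): 13 > 6
(4,6): 19 > 6
(5,6): 40 > 6
(5,7): 40 > 38
That's 11 pairs.

There are 11 out-of-order pairs.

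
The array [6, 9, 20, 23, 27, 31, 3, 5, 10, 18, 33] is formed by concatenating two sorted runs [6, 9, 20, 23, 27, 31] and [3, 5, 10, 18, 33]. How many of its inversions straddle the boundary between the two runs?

For each element r of the right run, count left-run elements greater than r:
r = 3: 6, 9, 20, 23, 27, 31 → 6
r = 5: 6, 9, 20, 23, 27, 31 → 6
r = 10: 20, 23, 27, 31 → 4
r = 18: 20, 23, 27, 31 → 4
r = 33: none → 0
Cross-inversions: 6 + 6 + 4 + 4 + 0 = 20

Split inversions: 20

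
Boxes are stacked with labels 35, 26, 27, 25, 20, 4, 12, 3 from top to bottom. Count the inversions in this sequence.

26

For each element, count later entries that are smaller:
35: 7
26: 5
27: 5
25: 4
20: 3
4: 1
12: 1
3: 0
Sum: 7 + 5 + 5 + 4 + 3 + 1 + 1 + 0 = 26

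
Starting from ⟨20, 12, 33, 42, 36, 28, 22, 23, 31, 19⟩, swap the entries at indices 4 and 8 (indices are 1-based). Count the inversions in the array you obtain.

19 inversions

Positions 4 and 8 hold 42 and 23; after swapping, the array is [20, 12, 33, 23, 36, 28, 22, 42, 31, 19].
Sweep left to right; for each value list the smaller values that follow it:
20: 2
12: 0
33: 5
23: 2
36: 4
28: 2
22: 1
42: 2
31: 1
19: 0
Sum: 2 + 0 + 5 + 2 + 4 + 2 + 1 + 2 + 1 + 0 = 19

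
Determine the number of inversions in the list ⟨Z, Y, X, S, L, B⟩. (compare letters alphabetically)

Sweep left to right; for each value list the smaller values that follow it:
Z: 5
Y: 4
X: 3
S: 2
L: 1
B: 0
Sum: 5 + 4 + 3 + 2 + 1 + 0 = 15

15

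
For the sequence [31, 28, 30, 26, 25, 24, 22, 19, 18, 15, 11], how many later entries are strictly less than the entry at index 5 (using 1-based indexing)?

6

The element at index 5 is 25.
Elements after it: 24, 22, 19, 18, 15, 11
Those smaller than 25: 24, 22, 19, 18, 15, 11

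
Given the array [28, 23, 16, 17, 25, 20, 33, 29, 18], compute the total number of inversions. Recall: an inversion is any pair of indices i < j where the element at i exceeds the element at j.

16

For each element, count later entries that are smaller:
28: 6
23: 4
16: 0
17: 0
25: 2
20: 1
33: 2
29: 1
18: 0
Sum: 6 + 4 + 0 + 0 + 2 + 1 + 2 + 1 + 0 = 16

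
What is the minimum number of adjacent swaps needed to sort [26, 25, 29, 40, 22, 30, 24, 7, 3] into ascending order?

There are 26 swaps.

Each adjacent swap fixes exactly one inversion, so the minimum swap count equals the number of inversions.
Count inversions — for each element, later elements that are smaller:
26: 25, 22, 24, 7, 3 → 5
25: 22, 24, 7, 3 → 4
29: 22, 24, 7, 3 → 4
40: 22, 30, 24, 7, 3 → 5
22: 7, 3 → 2
30: 24, 7, 3 → 3
24: 7, 3 → 2
7: 3 → 1
3: none → 0
Total inversions: 5 + 4 + 4 + 5 + 2 + 3 + 2 + 1 + 0 = 26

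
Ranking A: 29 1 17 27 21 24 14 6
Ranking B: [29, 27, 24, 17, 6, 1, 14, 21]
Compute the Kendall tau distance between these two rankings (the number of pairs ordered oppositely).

10

Assign each item its position (1..8) in the first ordering, then rewrite the second ordering as that position sequence:
positions: 29→1, 1→2, 17→3, 27→4, 21→5, 24→6, 14→7, 6→8
second ordering as positions: [1, 4, 6, 3, 8, 2, 7, 5]
Discordant pairs = inversions in this position sequence.
1: 0
4: 3, 2 → 2
6: 3, 2, 5 → 3
3: 2 → 1
8: 2, 7, 5 → 3
2: 0
7: 5 → 1
5: 0
Total: 0 + 2 + 3 + 1 + 3 + 0 + 1 + 0 = 10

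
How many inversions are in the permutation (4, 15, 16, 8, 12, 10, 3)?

Count, for each position, how many later elements it exceeds:
4 → 3 → 1
15 → 8, 12, 10, 3 → 4
16 → 8, 12, 10, 3 → 4
8 → 3 → 1
12 → 10, 3 → 2
10 → 3 → 1
3 → none → 0
Sum: 1 + 4 + 4 + 1 + 2 + 1 + 0 = 13

13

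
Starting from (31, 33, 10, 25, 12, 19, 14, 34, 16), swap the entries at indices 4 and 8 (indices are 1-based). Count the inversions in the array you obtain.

20

Positions 4 and 8 hold 25 and 34; after swapping, the array is [31, 33, 10, 34, 12, 19, 14, 25, 16].
Sweep left to right; for each value list the smaller values that follow it:
31 → 10, 12, 19, 14, 25, 16 → 6
33 → 10, 12, 19, 14, 25, 16 → 6
10 → none → 0
34 → 12, 19, 14, 25, 16 → 5
12 → none → 0
19 → 14, 16 → 2
14 → none → 0
25 → 16 → 1
16 → none → 0
Sum: 6 + 6 + 0 + 5 + 0 + 2 + 0 + 1 + 0 = 20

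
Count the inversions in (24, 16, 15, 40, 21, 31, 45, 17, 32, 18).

19 inversions

Count, for each position, how many later elements it exceeds:
24 → 16, 15, 21, 17, 18 → 5
16 → 15 → 1
15 → none → 0
40 → 21, 31, 17, 32, 18 → 5
21 → 17, 18 → 2
31 → 17, 18 → 2
45 → 17, 32, 18 → 3
17 → none → 0
32 → 18 → 1
18 → none → 0
Sum: 5 + 1 + 0 + 5 + 2 + 2 + 3 + 0 + 1 + 0 = 19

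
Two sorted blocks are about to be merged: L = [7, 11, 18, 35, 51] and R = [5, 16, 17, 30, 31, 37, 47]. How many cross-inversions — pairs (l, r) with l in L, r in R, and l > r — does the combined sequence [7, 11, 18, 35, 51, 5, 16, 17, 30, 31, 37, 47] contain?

There are 17 cross-inversions.

Count, for every r in R, how many entries of L exceed r:
r = 5: 7, 11, 18, 35, 51 → 5
r = 16: 18, 35, 51 → 3
r = 17: 18, 35, 51 → 3
r = 30: 35, 51 → 2
r = 31: 35, 51 → 2
r = 37: 51 → 1
r = 47: 51 → 1
Cross-inversions: 5 + 3 + 3 + 2 + 2 + 1 + 1 = 17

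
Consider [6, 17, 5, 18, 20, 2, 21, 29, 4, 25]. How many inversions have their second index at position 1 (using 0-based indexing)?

The element at index 1 is 17.
Elements before it: 6
None of them are larger than 17.

0 such elements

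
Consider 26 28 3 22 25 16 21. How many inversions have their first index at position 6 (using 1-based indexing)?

0

The element at index 6 is 16.
Elements after it: 21
None of them are smaller than 16.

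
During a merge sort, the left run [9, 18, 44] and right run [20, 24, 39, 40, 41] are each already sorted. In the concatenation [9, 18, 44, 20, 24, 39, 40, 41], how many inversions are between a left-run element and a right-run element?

For each element r of the right run, count left-run elements greater than r:
r = 20: 44 → 1
r = 24: 44 → 1
r = 39: 44 → 1
r = 40: 44 → 1
r = 41: 44 → 1
Cross-inversions: 1 + 1 + 1 + 1 + 1 = 5

5 split inversions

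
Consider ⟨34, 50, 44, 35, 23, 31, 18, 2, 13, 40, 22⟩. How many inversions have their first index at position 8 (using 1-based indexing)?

The element at index 8 is 2.
Elements after it: 13, 40, 22
None of them are smaller than 2.

0 such elements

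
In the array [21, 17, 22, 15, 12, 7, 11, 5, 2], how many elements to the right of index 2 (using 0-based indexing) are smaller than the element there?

6 such elements

The element at index 2 is 22.
Elements after it: 15, 12, 7, 11, 5, 2
Those smaller than 22: 15, 12, 7, 11, 5, 2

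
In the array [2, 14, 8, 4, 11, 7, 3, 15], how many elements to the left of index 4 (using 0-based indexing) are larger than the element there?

1 such element

The element at index 4 is 11.
Elements before it: 2, 14, 8, 4
Those larger than 11: 14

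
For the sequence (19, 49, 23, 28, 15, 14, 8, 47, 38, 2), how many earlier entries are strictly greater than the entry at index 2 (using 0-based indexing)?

1 such element

The element at index 2 is 23.
Elements before it: 19, 49
Those larger than 23: 49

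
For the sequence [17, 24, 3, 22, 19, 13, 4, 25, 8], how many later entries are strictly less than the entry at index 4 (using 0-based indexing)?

The element at index 4 is 19.
Elements after it: 13, 4, 25, 8
Those smaller than 19: 13, 4, 8

3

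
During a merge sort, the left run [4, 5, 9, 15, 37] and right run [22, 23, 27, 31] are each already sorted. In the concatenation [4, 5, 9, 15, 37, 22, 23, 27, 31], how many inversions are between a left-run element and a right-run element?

For each element r of the right run, count left-run elements greater than r:
r = 22: 37 → 1
r = 23: 37 → 1
r = 27: 37 → 1
r = 31: 37 → 1
Cross-inversions: 1 + 1 + 1 + 1 = 4

4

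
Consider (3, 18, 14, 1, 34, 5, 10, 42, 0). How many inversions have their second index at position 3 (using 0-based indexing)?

3

The element at index 3 is 1.
Elements before it: 3, 18, 14
Those larger than 1: 3, 18, 14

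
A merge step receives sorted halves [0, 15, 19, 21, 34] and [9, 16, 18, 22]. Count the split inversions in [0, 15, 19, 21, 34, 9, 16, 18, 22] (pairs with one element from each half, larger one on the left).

11 cross-inversions

For each element r of the right run, count left-run elements greater than r:
r = 9: 15, 19, 21, 34 → 4
r = 16: 19, 21, 34 → 3
r = 18: 19, 21, 34 → 3
r = 22: 34 → 1
Cross-inversions: 4 + 3 + 3 + 1 = 11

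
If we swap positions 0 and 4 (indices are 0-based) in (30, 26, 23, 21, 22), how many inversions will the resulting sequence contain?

Positions 0 and 4 hold 30 and 22; after swapping, the array is [22, 26, 23, 21, 30].
Sweep left to right; for each value list the smaller values that follow it:
22: 1
26: 2
23: 1
21: 0
30: 0
Sum: 1 + 2 + 1 + 0 + 0 = 4

4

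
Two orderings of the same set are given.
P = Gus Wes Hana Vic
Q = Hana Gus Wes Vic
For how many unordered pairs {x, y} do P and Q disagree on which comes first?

Assign each item its position (1..4) in the first ordering, then rewrite the second ordering as that position sequence:
positions: Gus→1, Wes→2, Hana→3, Vic→4
second ordering as positions: [3, 1, 2, 4]
Discordant pairs = inversions in this position sequence.
3: 1, 2 → 2
1: 0
2: 0
4: 0
Total: 2 + 0 + 0 + 0 = 2

2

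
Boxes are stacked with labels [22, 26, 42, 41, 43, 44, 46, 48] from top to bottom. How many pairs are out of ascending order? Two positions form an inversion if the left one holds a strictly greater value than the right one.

1

Count, for each position, how many later elements it exceeds:
22: 0
26: 0
42: 1
41: 0
43: 0
44: 0
46: 0
48: 0
Sum: 0 + 0 + 1 + 0 + 0 + 0 + 0 + 0 = 1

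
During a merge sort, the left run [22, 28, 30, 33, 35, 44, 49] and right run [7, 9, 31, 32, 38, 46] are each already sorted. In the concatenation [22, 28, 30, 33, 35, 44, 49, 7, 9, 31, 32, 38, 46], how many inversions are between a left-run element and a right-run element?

25

For each element r of the right run, count left-run elements greater than r:
r = 7: 22, 28, 30, 33, 35, 44, 49 → 7
r = 9: 22, 28, 30, 33, 35, 44, 49 → 7
r = 31: 33, 35, 44, 49 → 4
r = 32: 33, 35, 44, 49 → 4
r = 38: 44, 49 → 2
r = 46: 49 → 1
Cross-inversions: 7 + 7 + 4 + 4 + 2 + 1 = 25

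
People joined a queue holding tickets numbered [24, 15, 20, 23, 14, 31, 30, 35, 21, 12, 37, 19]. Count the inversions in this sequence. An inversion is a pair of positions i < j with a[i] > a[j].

For each element, count later entries that are smaller:
24: 7
15: 2
20: 3
23: 4
14: 1
31: 4
30: 3
35: 3
21: 2
12: 0
37: 1
19: 0
Sum: 7 + 2 + 3 + 4 + 1 + 4 + 3 + 3 + 2 + 0 + 1 + 0 = 30

30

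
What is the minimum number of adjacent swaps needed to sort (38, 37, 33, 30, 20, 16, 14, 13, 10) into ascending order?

There are 36 adjacent swaps.

The minimum number of adjacent swaps to sort an array equals its inversion count, since every such swap removes exactly one inversion.
Count inversions — for each element, later elements that are smaller:
38: 37, 33, 30, 20, 16, 14, 13, 10 → 8
37: 33, 30, 20, 16, 14, 13, 10 → 7
33: 30, 20, 16, 14, 13, 10 → 6
30: 20, 16, 14, 13, 10 → 5
20: 16, 14, 13, 10 → 4
16: 14, 13, 10 → 3
14: 13, 10 → 2
13: 10 → 1
10: none → 0
Total inversions: 8 + 7 + 6 + 5 + 4 + 3 + 2 + 1 + 0 = 36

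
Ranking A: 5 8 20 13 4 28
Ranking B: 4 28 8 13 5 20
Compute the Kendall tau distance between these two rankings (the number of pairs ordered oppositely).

There are 11 discordant pairs.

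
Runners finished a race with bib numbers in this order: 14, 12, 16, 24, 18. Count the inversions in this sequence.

Count, for each position, how many later elements it exceeds:
14: 1
12: 0
16: 0
24: 1
18: 0
Sum: 1 + 0 + 0 + 1 + 0 = 2

2 inversions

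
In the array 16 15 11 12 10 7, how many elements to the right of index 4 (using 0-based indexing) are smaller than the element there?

1

The element at index 4 is 10.
Elements after it: 7
Those smaller than 10: 7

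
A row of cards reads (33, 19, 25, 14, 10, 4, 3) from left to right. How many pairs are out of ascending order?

20

Element-by-element contributions:
33 → 19, 25, 14, 10, 4, 3 → 6
19 → 14, 10, 4, 3 → 4
25 → 14, 10, 4, 3 → 4
14 → 10, 4, 3 → 3
10 → 4, 3 → 2
4 → 3 → 1
3 → none → 0
Sum: 6 + 4 + 4 + 3 + 2 + 1 + 0 = 20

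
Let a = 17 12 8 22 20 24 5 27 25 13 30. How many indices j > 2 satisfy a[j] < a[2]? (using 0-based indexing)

The element at index 2 is 8.
Elements after it: 22, 20, 24, 5, 27, 25, 13, 30
Those smaller than 8: 5

1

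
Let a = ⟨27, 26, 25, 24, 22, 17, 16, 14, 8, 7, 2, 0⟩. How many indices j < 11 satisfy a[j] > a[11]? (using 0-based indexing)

The element at index 11 is 0.
Elements before it: 27, 26, 25, 24, 22, 17, 16, 14, 8, 7, 2
Those larger than 0: 27, 26, 25, 24, 22, 17, 16, 14, 8, 7, 2

11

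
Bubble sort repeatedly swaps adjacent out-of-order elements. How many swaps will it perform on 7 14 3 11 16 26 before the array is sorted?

Each adjacent swap fixes exactly one inversion, so the minimum swap count equals the number of inversions.
Count inversions — for each element, later elements that are smaller:
7: 3 → 1
14: 3, 11 → 2
3: none → 0
11: none → 0
16: none → 0
26: none → 0
Total inversions: 1 + 2 + 0 + 0 + 0 + 0 = 3

3 swaps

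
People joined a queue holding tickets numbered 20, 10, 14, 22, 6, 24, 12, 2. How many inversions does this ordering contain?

For each element, count later entries that are smaller:
20: 5
10: 2
14: 3
22: 3
6: 1
24: 2
12: 1
2: 0
Sum: 5 + 2 + 3 + 3 + 1 + 2 + 1 + 0 = 17

Inversions: 17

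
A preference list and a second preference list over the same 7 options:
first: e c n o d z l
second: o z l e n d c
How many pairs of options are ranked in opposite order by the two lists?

13

Assign each item its position (1..7) in the first ordering, then rewrite the second ordering as that position sequence:
positions: e→1, c→2, n→3, o→4, d→5, z→6, l→7
second ordering as positions: [4, 6, 7, 1, 3, 5, 2]
Discordant pairs = inversions in this position sequence.
4: 1, 3, 2 → 3
6: 1, 3, 5, 2 → 4
7: 1, 3, 5, 2 → 4
1: 0
3: 2 → 1
5: 2 → 1
2: 0
Total: 3 + 4 + 4 + 0 + 1 + 1 + 0 = 13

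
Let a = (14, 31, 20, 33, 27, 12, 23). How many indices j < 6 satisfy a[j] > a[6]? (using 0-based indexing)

3

The element at index 6 is 23.
Elements before it: 14, 31, 20, 33, 27, 12
Those larger than 23: 31, 33, 27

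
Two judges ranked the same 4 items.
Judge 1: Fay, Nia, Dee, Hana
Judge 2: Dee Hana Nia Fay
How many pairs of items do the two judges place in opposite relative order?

5

Assign each item its position (1..4) in the first ordering, then rewrite the second ordering as that position sequence:
positions: Fay→1, Nia→2, Dee→3, Hana→4
second ordering as positions: [3, 4, 2, 1]
Discordant pairs = inversions in this position sequence.
3: 2, 1 → 2
4: 2, 1 → 2
2: 1 → 1
1: 0
Total: 2 + 2 + 1 + 0 = 5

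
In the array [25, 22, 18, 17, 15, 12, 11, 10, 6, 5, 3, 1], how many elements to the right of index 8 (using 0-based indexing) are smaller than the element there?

3

The element at index 8 is 6.
Elements after it: 5, 3, 1
Those smaller than 6: 5, 3, 1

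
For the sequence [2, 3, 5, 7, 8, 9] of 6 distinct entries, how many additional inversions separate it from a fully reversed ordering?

Maximum inversions for 6 distinct elements is C(6, 2) = 6·5/2 = 15.
Current inversions — for each element, count later smaller elements:
2: 0
3: 0
5: 0
7: 0
8: 0
9: 0
Current total: 0 + 0 + 0 + 0 + 0 + 0 = 0
Shortfall: 15 − 0 = 15

15 inversions short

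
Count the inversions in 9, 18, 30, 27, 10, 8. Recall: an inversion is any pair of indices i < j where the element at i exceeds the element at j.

Inversion pairs (indices are 1-based):
(1,6): 9 > 8
(2,5): 18 > 10
(2,6): 18 > 8
(3,4): 30 > 27
(3,5): 30 > 10
(3,6): 30 > 8
(4,5): 27 > 10
(4,6): 27 > 8
(5,6): 10 > 8
That's 9 pairs.

9 out-of-order pairs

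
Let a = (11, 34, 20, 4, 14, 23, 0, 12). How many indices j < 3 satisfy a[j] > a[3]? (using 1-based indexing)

The element at index 3 is 20.
Elements before it: 11, 34
Those larger than 20: 34

1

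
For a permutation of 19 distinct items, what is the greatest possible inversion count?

A reversed (strictly descending) arrangement makes every pair an inversion, giving C(19, 2) inversions.
C(19, 2) = 19·18/2 = 171

There are 171 inversions.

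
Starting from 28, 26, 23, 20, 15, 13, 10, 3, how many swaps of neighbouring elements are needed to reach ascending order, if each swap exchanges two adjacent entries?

There are 28 swaps.

The minimum number of adjacent swaps to sort an array equals its inversion count, since every such swap removes exactly one inversion.
Count inversions — for each element, later elements that are smaller:
28: 26, 23, 20, 15, 13, 10, 3 → 7
26: 23, 20, 15, 13, 10, 3 → 6
23: 20, 15, 13, 10, 3 → 5
20: 15, 13, 10, 3 → 4
15: 13, 10, 3 → 3
13: 10, 3 → 2
10: 3 → 1
3: none → 0
Total inversions: 7 + 6 + 5 + 4 + 3 + 2 + 1 + 0 = 28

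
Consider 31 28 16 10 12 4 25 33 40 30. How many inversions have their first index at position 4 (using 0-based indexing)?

The element at index 4 is 12.
Elements after it: 4, 25, 33, 40, 30
Those smaller than 12: 4

1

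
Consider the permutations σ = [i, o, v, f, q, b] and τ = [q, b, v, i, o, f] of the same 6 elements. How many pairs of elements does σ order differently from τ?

10 discordant pairs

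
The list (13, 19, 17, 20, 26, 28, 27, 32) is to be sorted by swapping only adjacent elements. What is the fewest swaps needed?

The minimum number of adjacent swaps to sort an array equals its inversion count, since every such swap removes exactly one inversion.
Count inversions — for each element, later elements that are smaller:
13: none → 0
19: 17 → 1
17: none → 0
20: none → 0
26: none → 0
28: 27 → 1
27: none → 0
32: none → 0
Total inversions: 0 + 1 + 0 + 0 + 0 + 1 + 0 + 0 = 2

2 swaps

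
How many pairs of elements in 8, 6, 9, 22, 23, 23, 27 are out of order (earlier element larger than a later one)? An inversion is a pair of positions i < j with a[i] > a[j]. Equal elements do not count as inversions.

1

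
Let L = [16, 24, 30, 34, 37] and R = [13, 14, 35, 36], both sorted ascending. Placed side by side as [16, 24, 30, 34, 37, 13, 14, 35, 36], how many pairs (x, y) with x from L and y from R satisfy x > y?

12 cross-inversions

Count, for every r in R, how many entries of L exceed r:
r = 13: 16, 24, 30, 34, 37 → 5
r = 14: 16, 24, 30, 34, 37 → 5
r = 35: 37 → 1
r = 36: 37 → 1
Cross-inversions: 5 + 5 + 1 + 1 = 12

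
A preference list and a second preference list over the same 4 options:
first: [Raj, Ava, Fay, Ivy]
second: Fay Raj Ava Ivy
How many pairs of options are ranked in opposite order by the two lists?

Assign each item its position (1..4) in the first ordering, then rewrite the second ordering as that position sequence:
positions: Raj→1, Ava→2, Fay→3, Ivy→4
second ordering as positions: [3, 1, 2, 4]
Discordant pairs = inversions in this position sequence.
3: 1, 2 → 2
1: 0
2: 0
4: 0
Total: 2 + 0 + 0 + 0 = 2

2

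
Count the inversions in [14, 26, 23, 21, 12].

7

Sweep left to right; for each value list the smaller values that follow it:
14 → 12 → 1
26 → 23, 21, 12 → 3
23 → 21, 12 → 2
21 → 12 → 1
12 → none → 0
Sum: 1 + 3 + 2 + 1 + 0 = 7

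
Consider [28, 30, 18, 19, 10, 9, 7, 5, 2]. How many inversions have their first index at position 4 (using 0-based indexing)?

4

The element at index 4 is 10.
Elements after it: 9, 7, 5, 2
Those smaller than 10: 9, 7, 5, 2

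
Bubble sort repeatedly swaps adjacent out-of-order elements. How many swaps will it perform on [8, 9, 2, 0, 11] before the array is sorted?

Each adjacent swap fixes exactly one inversion, so the minimum swap count equals the number of inversions.
Count inversions — for each element, later elements that are smaller:
8: 2, 0 → 2
9: 2, 0 → 2
2: 0 → 1
0: none → 0
11: none → 0
Total inversions: 2 + 2 + 1 + 0 + 0 = 5

5 swaps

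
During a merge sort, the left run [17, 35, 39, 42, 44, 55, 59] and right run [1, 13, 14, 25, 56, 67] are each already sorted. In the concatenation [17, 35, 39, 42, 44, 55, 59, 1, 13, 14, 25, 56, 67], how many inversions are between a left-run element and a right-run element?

Take each right-half value and tally the left-half values above it:
r = 1: 17, 35, 39, 42, 44, 55, 59 → 7
r = 13: 17, 35, 39, 42, 44, 55, 59 → 7
r = 14: 17, 35, 39, 42, 44, 55, 59 → 7
r = 25: 35, 39, 42, 44, 55, 59 → 6
r = 56: 59 → 1
r = 67: none → 0
Cross-inversions: 7 + 7 + 7 + 6 + 1 + 0 = 28

Cross-inversions: 28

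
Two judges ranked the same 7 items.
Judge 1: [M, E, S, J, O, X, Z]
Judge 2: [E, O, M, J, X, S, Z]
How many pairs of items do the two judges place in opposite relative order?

6

Assign each item its position (1..7) in the first ordering, then rewrite the second ordering as that position sequence:
positions: M→1, E→2, S→3, J→4, O→5, X→6, Z→7
second ordering as positions: [2, 5, 1, 4, 6, 3, 7]
Discordant pairs = inversions in this position sequence.
2: 1 → 1
5: 1, 4, 3 → 3
1: 0
4: 3 → 1
6: 3 → 1
3: 0
7: 0
Total: 1 + 3 + 0 + 1 + 1 + 0 + 0 = 6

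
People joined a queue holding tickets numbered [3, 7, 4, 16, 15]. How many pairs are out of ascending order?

There are 2 out-of-order pairs.

Sweep left to right; for each value list the smaller values that follow it:
3 → none → 0
7 → 4 → 1
4 → none → 0
16 → 15 → 1
15 → none → 0
Sum: 0 + 1 + 0 + 1 + 0 = 2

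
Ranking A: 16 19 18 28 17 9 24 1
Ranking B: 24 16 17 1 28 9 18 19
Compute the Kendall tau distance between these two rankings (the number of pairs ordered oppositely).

There are 18 discordant pairs.

Assign each item its position (1..8) in the first ordering, then rewrite the second ordering as that position sequence:
positions: 16→1, 19→2, 18→3, 28→4, 17→5, 9→6, 24→7, 1→8
second ordering as positions: [7, 1, 5, 8, 4, 6, 3, 2]
Discordant pairs = inversions in this position sequence.
7: 1, 5, 4, 6, 3, 2 → 6
1: 0
5: 4, 3, 2 → 3
8: 4, 6, 3, 2 → 4
4: 3, 2 → 2
6: 3, 2 → 2
3: 2 → 1
2: 0
Total: 6 + 0 + 3 + 4 + 2 + 2 + 1 + 0 = 18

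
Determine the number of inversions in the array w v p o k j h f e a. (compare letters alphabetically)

There are 45 inversions.

Sweep left to right; for each value list the smaller values that follow it:
w → v, p, o, k, j, h, f, e, a → 9
v → p, o, k, j, h, f, e, a → 8
p → o, k, j, h, f, e, a → 7
o → k, j, h, f, e, a → 6
k → j, h, f, e, a → 5
j → h, f, e, a → 4
h → f, e, a → 3
f → e, a → 2
e → a → 1
a → none → 0
Sum: 9 + 8 + 7 + 6 + 5 + 4 + 3 + 2 + 1 + 0 = 45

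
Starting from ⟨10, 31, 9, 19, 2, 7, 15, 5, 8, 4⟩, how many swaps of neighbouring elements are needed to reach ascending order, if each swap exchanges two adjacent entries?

The minimum number of adjacent swaps to sort an array equals its inversion count, since every such swap removes exactly one inversion.
Count inversions — for each element, later elements that are smaller:
10: 9, 2, 7, 5, 8, 4 → 6
31: 9, 19, 2, 7, 15, 5, 8, 4 → 8
9: 2, 7, 5, 8, 4 → 5
19: 2, 7, 15, 5, 8, 4 → 6
2: none → 0
7: 5, 4 → 2
15: 5, 8, 4 → 3
5: 4 → 1
8: 4 → 1
4: none → 0
Total inversions: 6 + 8 + 5 + 6 + 0 + 2 + 3 + 1 + 1 + 0 = 32

32 swaps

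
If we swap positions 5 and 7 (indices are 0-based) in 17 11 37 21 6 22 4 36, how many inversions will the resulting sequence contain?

15

Positions 5 and 7 hold 22 and 36; after swapping, the array is [17, 11, 37, 21, 6, 36, 4, 22].
Count, for each position, how many later elements it exceeds:
17: 3
11: 2
37: 5
21: 2
6: 1
36: 2
4: 0
22: 0
Sum: 3 + 2 + 5 + 2 + 1 + 2 + 0 + 0 = 15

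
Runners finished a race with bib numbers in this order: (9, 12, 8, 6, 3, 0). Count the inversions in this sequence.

14

For each element, count later entries that are smaller:
9: 4
12: 4
8: 3
6: 2
3: 1
0: 0
Sum: 4 + 4 + 3 + 2 + 1 + 0 = 14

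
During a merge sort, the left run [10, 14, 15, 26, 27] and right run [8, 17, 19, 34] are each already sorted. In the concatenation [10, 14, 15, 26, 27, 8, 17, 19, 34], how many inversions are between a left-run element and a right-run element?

9 cross-inversions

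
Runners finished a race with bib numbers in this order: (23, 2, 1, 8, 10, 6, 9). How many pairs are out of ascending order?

10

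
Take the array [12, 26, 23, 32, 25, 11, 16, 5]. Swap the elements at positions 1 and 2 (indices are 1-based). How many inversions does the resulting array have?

Positions 1 and 2 hold 12 and 26; after swapping, the array is [26, 12, 23, 32, 25, 11, 16, 5].
Element-by-element contributions:
26 → 12, 23, 25, 11, 16, 5 → 6
12 → 11, 5 → 2
23 → 11, 16, 5 → 3
32 → 25, 11, 16, 5 → 4
25 → 11, 16, 5 → 3
11 → 5 → 1
16 → 5 → 1
5 → none → 0
Sum: 6 + 2 + 3 + 4 + 3 + 1 + 1 + 0 = 20

There are 20 inversions.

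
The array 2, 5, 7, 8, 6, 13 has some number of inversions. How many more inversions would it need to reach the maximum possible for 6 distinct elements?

Maximum inversions for 6 distinct elements is C(6, 2) = 6·5/2 = 15.
Current inversions — for each element, count later smaller elements:
2: 0
5: 0
7: 1
8: 1
6: 0
13: 0
Current total: 0 + 0 + 1 + 1 + 0 + 0 = 2
Shortfall: 15 − 2 = 13

13 inversions short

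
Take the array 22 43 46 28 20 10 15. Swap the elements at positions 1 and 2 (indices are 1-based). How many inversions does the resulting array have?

Inversions: 17

Positions 1 and 2 hold 22 and 43; after swapping, the array is [43, 22, 46, 28, 20, 10, 15].
Element-by-element contributions:
43 → 22, 28, 20, 10, 15 → 5
22 → 20, 10, 15 → 3
46 → 28, 20, 10, 15 → 4
28 → 20, 10, 15 → 3
20 → 10, 15 → 2
10 → none → 0
15 → none → 0
Sum: 5 + 3 + 4 + 3 + 2 + 0 + 0 = 17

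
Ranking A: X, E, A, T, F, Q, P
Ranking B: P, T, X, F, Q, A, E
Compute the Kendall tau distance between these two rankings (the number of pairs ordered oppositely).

14 discordant pairs

Assign each item its position (1..7) in the first ordering, then rewrite the second ordering as that position sequence:
positions: X→1, E→2, A→3, T→4, F→5, Q→6, P→7
second ordering as positions: [7, 4, 1, 5, 6, 3, 2]
Discordant pairs = inversions in this position sequence.
7: 4, 1, 5, 6, 3, 2 → 6
4: 1, 3, 2 → 3
1: 0
5: 3, 2 → 2
6: 3, 2 → 2
3: 2 → 1
2: 0
Total: 6 + 3 + 0 + 2 + 2 + 1 + 0 = 14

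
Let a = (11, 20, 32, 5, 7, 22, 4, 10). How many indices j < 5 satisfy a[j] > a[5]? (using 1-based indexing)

The element at index 5 is 7.
Elements before it: 11, 20, 32, 5
Those larger than 7: 11, 20, 32

3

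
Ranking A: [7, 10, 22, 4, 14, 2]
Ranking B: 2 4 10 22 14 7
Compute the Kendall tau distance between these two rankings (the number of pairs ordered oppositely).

Assign each item its position (1..6) in the first ordering, then rewrite the second ordering as that position sequence:
positions: 7→1, 10→2, 22→3, 4→4, 14→5, 2→6
second ordering as positions: [6, 4, 2, 3, 5, 1]
Discordant pairs = inversions in this position sequence.
6: 4, 2, 3, 5, 1 → 5
4: 2, 3, 1 → 3
2: 1 → 1
3: 1 → 1
5: 1 → 1
1: 0
Total: 5 + 3 + 1 + 1 + 1 + 0 = 11

11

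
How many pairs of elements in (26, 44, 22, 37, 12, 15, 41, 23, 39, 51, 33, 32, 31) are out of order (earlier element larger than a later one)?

36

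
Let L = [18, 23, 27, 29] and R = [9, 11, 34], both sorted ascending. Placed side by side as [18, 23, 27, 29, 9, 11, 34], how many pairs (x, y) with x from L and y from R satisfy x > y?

Take each right-half value and tally the left-half values above it:
r = 9: 18, 23, 27, 29 → 4
r = 11: 18, 23, 27, 29 → 4
r = 34: none → 0
Cross-inversions: 4 + 4 + 0 = 8

8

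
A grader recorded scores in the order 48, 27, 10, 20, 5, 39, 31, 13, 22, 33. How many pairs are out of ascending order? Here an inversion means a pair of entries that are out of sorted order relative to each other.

Inversions: 23

Sweep left to right; for each value list the smaller values that follow it:
48: 9
27: 5
10: 1
20: 2
5: 0
39: 4
31: 2
13: 0
22: 0
33: 0
Sum: 9 + 5 + 1 + 2 + 0 + 4 + 2 + 0 + 0 + 0 = 23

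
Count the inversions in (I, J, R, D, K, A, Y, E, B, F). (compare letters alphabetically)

26

Element-by-element contributions:
I: 5
J: 5
R: 6
D: 2
K: 4
A: 0
Y: 3
E: 1
B: 0
F: 0
Sum: 5 + 5 + 6 + 2 + 4 + 0 + 3 + 1 + 0 + 0 = 26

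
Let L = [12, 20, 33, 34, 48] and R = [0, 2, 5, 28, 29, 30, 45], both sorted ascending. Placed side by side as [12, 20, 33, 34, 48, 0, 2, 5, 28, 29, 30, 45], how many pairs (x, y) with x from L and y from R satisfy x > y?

25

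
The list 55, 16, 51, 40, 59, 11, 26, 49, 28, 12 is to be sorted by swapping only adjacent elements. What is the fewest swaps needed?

29 adjacent swaps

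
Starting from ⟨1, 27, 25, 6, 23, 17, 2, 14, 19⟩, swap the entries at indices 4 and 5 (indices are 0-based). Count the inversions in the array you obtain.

19

Positions 4 and 5 hold 23 and 17; after swapping, the array is [1, 27, 25, 6, 17, 23, 2, 14, 19].
For each element, count later entries that are smaller:
1: 0
27: 7
25: 6
6: 1
17: 2
23: 3
2: 0
14: 0
19: 0
Sum: 0 + 7 + 6 + 1 + 2 + 3 + 0 + 0 + 0 = 19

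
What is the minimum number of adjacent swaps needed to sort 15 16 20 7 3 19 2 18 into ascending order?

There are 16 swaps.

Minimum adjacent swaps = number of inversions (each swap of adjacent out-of-order elements removes one inversion and no swap can remove more).
Count inversions — for each element, later elements that are smaller:
15: 7, 3, 2 → 3
16: 7, 3, 2 → 3
20: 7, 3, 19, 2, 18 → 5
7: 3, 2 → 2
3: 2 → 1
19: 2, 18 → 2
2: none → 0
18: none → 0
Total inversions: 3 + 3 + 5 + 2 + 1 + 2 + 0 + 0 = 16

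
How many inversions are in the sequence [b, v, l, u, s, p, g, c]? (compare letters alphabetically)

Sweep left to right; for each value list the smaller values that follow it:
b → none → 0
v → l, u, s, p, g, c → 6
l → g, c → 2
u → s, p, g, c → 4
s → p, g, c → 3
p → g, c → 2
g → c → 1
c → none → 0
Sum: 0 + 6 + 2 + 4 + 3 + 2 + 1 + 0 = 18

18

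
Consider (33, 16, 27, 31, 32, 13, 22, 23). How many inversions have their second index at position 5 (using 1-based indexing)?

1

The element at index 5 is 32.
Elements before it: 33, 16, 27, 31
Those larger than 32: 33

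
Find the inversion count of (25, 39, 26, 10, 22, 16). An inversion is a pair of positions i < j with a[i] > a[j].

11 inversions

Inversion pairs (indices are 1-based):
(1,4): 25 > 10
(1,5): 25 > 22
(1,6): 25 > 16
(2,3): 39 > 26
(2,4): 39 > 10
(2,5): 39 > 22
(2,6): 39 > 16
(3,4): 26 > 10
(3,5): 26 > 22
(3,6): 26 > 16
(5,6): 22 > 16
That's 11 pairs.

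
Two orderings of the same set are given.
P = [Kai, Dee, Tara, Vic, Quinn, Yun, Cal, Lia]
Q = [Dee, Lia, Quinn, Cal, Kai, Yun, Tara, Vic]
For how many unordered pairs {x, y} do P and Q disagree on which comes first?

16 disagreeing pairs

Assign each item its position (1..8) in the first ordering, then rewrite the second ordering as that position sequence:
positions: Kai→1, Dee→2, Tara→3, Vic→4, Quinn→5, Yun→6, Cal→7, Lia→8
second ordering as positions: [2, 8, 5, 7, 1, 6, 3, 4]
Discordant pairs = inversions in this position sequence.
2: 1 → 1
8: 5, 7, 1, 6, 3, 4 → 6
5: 1, 3, 4 → 3
7: 1, 6, 3, 4 → 4
1: 0
6: 3, 4 → 2
3: 0
4: 0
Total: 1 + 6 + 3 + 4 + 0 + 2 + 0 + 0 = 16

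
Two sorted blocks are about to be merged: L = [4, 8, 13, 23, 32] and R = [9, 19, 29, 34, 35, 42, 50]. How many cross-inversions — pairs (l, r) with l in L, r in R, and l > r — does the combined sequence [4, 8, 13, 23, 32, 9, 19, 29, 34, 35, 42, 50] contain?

Count, for every r in R, how many entries of L exceed r:
r = 9: 13, 23, 32 → 3
r = 19: 23, 32 → 2
r = 29: 32 → 1
r = 34: none → 0
r = 35: none → 0
r = 42: none → 0
r = 50: none → 0
Cross-inversions: 3 + 2 + 1 + 0 + 0 + 0 + 0 = 6

6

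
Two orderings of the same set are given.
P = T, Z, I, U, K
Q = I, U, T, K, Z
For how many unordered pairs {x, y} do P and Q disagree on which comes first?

Assign each item its position (1..5) in the first ordering, then rewrite the second ordering as that position sequence:
positions: T→1, Z→2, I→3, U→4, K→5
second ordering as positions: [3, 4, 1, 5, 2]
Discordant pairs = inversions in this position sequence.
3: 1, 2 → 2
4: 1, 2 → 2
1: 0
5: 2 → 1
2: 0
Total: 2 + 2 + 0 + 1 + 0 = 5

Disagreeing pairs: 5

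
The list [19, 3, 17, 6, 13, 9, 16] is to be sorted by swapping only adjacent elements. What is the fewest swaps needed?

11 swaps

Minimum adjacent swaps = number of inversions (each swap of adjacent out-of-order elements removes one inversion and no swap can remove more).
Count inversions — for each element, later elements that are smaller:
19: 3, 17, 6, 13, 9, 16 → 6
3: none → 0
17: 6, 13, 9, 16 → 4
6: none → 0
13: 9 → 1
9: none → 0
16: none → 0
Total inversions: 6 + 0 + 4 + 0 + 1 + 0 + 0 = 11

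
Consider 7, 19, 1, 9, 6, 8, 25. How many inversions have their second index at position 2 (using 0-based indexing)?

2 such elements

The element at index 2 is 1.
Elements before it: 7, 19
Those larger than 1: 7, 19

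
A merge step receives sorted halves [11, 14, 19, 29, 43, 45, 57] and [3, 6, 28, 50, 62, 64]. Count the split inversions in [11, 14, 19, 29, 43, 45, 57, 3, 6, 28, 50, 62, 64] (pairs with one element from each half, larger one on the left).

19 cross-inversions

Take each right-half value and tally the left-half values above it:
r = 3: 11, 14, 19, 29, 43, 45, 57 → 7
r = 6: 11, 14, 19, 29, 43, 45, 57 → 7
r = 28: 29, 43, 45, 57 → 4
r = 50: 57 → 1
r = 62: none → 0
r = 64: none → 0
Cross-inversions: 7 + 7 + 4 + 1 + 0 + 0 = 19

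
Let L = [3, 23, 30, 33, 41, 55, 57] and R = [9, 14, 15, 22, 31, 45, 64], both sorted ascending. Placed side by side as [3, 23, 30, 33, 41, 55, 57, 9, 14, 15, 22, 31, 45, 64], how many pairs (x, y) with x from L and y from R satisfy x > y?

30 split inversions

Count, for every r in R, how many entries of L exceed r:
r = 9: 23, 30, 33, 41, 55, 57 → 6
r = 14: 23, 30, 33, 41, 55, 57 → 6
r = 15: 23, 30, 33, 41, 55, 57 → 6
r = 22: 23, 30, 33, 41, 55, 57 → 6
r = 31: 33, 41, 55, 57 → 4
r = 45: 55, 57 → 2
r = 64: none → 0
Cross-inversions: 6 + 6 + 6 + 6 + 4 + 2 + 0 = 30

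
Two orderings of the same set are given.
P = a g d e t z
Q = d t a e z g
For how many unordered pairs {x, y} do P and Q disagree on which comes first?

7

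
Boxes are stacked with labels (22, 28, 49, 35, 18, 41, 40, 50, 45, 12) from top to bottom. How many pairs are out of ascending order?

19

Element-by-element contributions:
22: 2
28: 2
49: 6
35: 2
18: 1
41: 2
40: 1
50: 2
45: 1
12: 0
Sum: 2 + 2 + 6 + 2 + 1 + 2 + 1 + 2 + 1 + 0 = 19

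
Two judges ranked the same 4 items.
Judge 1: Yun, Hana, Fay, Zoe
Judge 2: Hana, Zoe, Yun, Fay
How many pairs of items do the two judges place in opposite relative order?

There are 3 discordant pairs.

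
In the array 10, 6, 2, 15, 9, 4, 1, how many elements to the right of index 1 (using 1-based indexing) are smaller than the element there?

The element at index 1 is 10.
Elements after it: 6, 2, 15, 9, 4, 1
Those smaller than 10: 6, 2, 9, 4, 1

5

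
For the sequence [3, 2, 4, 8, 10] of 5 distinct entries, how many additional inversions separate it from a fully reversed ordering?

Maximum inversions for 5 distinct elements is C(5, 2) = 5·4/2 = 10.
Current inversions — for each element, count later smaller elements:
3: 1
2: 0
4: 0
8: 0
10: 0
Current total: 1 + 0 + 0 + 0 + 0 = 1
Shortfall: 10 − 1 = 9

9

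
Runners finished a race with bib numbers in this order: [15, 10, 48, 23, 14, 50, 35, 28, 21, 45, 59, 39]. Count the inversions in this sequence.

21 inversions

Sweep left to right; for each value list the smaller values that follow it:
15 → 10, 14 → 2
10 → none → 0
48 → 23, 14, 35, 28, 21, 45, 39 → 7
23 → 14, 21 → 2
14 → none → 0
50 → 35, 28, 21, 45, 39 → 5
35 → 28, 21 → 2
28 → 21 → 1
21 → none → 0
45 → 39 → 1
59 → 39 → 1
39 → none → 0
Sum: 2 + 0 + 7 + 2 + 0 + 5 + 2 + 1 + 0 + 1 + 1 + 0 = 21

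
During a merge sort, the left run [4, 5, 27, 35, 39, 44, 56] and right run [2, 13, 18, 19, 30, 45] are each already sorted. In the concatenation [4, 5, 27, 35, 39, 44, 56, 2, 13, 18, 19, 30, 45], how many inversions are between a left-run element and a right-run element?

There are 27 split inversions.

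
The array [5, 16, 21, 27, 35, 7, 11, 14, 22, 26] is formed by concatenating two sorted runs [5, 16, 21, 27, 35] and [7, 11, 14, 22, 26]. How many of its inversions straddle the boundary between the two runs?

16 split inversions

For each element r of the right run, count left-run elements greater than r:
r = 7: 16, 21, 27, 35 → 4
r = 11: 16, 21, 27, 35 → 4
r = 14: 16, 21, 27, 35 → 4
r = 22: 27, 35 → 2
r = 26: 27, 35 → 2
Cross-inversions: 4 + 4 + 4 + 2 + 2 = 16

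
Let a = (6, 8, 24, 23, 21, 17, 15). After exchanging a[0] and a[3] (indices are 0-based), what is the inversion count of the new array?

13

Positions 0 and 3 hold 6 and 23; after swapping, the array is [23, 8, 24, 6, 21, 17, 15].
For each element, count later entries that are smaller:
23: 5
8: 1
24: 4
6: 0
21: 2
17: 1
15: 0
Sum: 5 + 1 + 4 + 0 + 2 + 1 + 0 = 13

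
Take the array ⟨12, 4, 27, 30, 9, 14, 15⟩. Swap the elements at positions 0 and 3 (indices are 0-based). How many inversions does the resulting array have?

Positions 0 and 3 hold 12 and 30; after swapping, the array is [30, 4, 27, 12, 9, 14, 15].
Count, for each position, how many later elements it exceeds:
30: 6
4: 0
27: 4
12: 1
9: 0
14: 0
15: 0
Sum: 6 + 0 + 4 + 1 + 0 + 0 + 0 = 11

11 inversions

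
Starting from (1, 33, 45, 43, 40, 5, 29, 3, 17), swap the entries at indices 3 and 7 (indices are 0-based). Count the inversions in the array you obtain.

15 inversions

Positions 3 and 7 hold 43 and 3; after swapping, the array is [1, 33, 45, 3, 40, 5, 29, 43, 17].
For each element, count later entries that are smaller:
1 → none → 0
33 → 3, 5, 29, 17 → 4
45 → 3, 40, 5, 29, 43, 17 → 6
3 → none → 0
40 → 5, 29, 17 → 3
5 → none → 0
29 → 17 → 1
43 → 17 → 1
17 → none → 0
Sum: 0 + 4 + 6 + 0 + 3 + 0 + 1 + 1 + 0 = 15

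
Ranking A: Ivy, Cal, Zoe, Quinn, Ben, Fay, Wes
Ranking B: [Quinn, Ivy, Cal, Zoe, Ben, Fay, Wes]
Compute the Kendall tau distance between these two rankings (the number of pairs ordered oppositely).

Assign each item its position (1..7) in the first ordering, then rewrite the second ordering as that position sequence:
positions: Ivy→1, Cal→2, Zoe→3, Quinn→4, Ben→5, Fay→6, Wes→7
second ordering as positions: [4, 1, 2, 3, 5, 6, 7]
Discordant pairs = inversions in this position sequence.
4: 1, 2, 3 → 3
1: 0
2: 0
3: 0
5: 0
6: 0
7: 0
Total: 3 + 0 + 0 + 0 + 0 + 0 + 0 = 3

3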